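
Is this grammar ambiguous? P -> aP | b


right-linear, alternatives start with distinct terminals 'a' vs 'b': unique leftmost derivation
Unambiguous


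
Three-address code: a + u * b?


Break into single-operator statements:
t1 = u * b
t2 = a + t1


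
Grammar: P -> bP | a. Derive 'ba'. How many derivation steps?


Derivation: P => bP => ba
Steps: 2


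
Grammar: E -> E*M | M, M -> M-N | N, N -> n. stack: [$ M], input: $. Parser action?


lookahead ∉ {-} so M won't extend; reduce E -> M
Action: reduce (E -> M)


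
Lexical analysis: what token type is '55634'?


Pattern: digits only
Type: INTEGER_LITERAL


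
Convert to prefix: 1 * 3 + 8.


left-to-right (same/higher precedence on left): tree is (+ (* 1 3) 8)
Prefix: + * 1 3 8


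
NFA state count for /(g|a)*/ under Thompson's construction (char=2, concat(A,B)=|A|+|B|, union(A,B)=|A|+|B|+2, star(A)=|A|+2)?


Syntax tree has 2 char leaf(s), 1 union(s), 1 star(s)
chars contribute 2×2 = 4; each union adds +2; each star adds +2
Total: 4 + 2 + 2 = 8 states


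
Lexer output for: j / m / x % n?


Scan left to right, longest-match per lexeme
Tokens: ID(j), OP(/), ID(m), OP(/), ID(x), OP(%), ID(n)


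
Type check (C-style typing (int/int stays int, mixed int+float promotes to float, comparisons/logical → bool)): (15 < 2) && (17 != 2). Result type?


Operand types: bool && bool
Rule: logical operators take bool operands and yield bool
Result type: bool


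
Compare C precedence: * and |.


'*' is multiplicative (level 10); '|' is bitwise OR (level 3)
Higher level binds tighter
'*' has higher precedence than '|'


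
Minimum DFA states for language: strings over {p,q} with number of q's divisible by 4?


Track (count of q) mod 4: states 0..3, accept at 0
Minimal DFA: 4 states


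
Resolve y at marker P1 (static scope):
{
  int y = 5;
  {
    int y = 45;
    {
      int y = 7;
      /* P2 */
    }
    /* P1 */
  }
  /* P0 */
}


y declared in the same block as P1
y = 45


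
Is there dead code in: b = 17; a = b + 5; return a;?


b is read by a's definition; a is returned
No dead code


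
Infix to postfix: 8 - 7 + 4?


Left to right (same or higher precedence on left)
Postfix: 8 7 - 4 +


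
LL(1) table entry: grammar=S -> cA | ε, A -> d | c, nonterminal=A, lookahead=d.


For [A, d]: 'd' ∈ FIRST(d)
Entry: A -> d


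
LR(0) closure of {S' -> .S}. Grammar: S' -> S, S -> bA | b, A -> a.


Start: S' -> .S
For each item with dot before a nonterminal B, add B -> .γ for every B-production
Closure: [S' -> .S, S -> .bA, S -> .b]


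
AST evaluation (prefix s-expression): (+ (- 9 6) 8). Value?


Evaluate inner: (- 9 6) = 3
Evaluate root: (+ 3 8) = 11
Result: 11


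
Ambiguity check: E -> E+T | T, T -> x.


precedence layered via separate nonterminal T: deterministic
Unambiguous


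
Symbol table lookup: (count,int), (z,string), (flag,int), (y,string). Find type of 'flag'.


Lookup 'flag' → type int


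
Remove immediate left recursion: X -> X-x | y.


Left-recursive alternatives: X-x; non-recursive: y
Introduce X': X -> yX', X' -> -xX' | ε


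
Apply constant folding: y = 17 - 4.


17 - 4 = 13 at compile time
Optimized: y = 13


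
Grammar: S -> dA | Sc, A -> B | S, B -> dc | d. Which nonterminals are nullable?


A nonterminal is nullable iff some alternative derives ε (directly, or every symbol in it is nullable)
Nullable: {}


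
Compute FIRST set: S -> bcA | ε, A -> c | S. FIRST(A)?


Per alternative of A: FIRST(c) = {c}; FIRST(S) = {b, ε}
FIRST(A) = {b, c, ε}


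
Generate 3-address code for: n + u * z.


Break into single-operator statements:
t1 = u * z
t2 = n + t1


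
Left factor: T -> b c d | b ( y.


Common prefix: 'b'
Factored: T -> b T', T' -> c d | ( y


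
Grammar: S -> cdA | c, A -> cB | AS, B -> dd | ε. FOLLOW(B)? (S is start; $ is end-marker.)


$ ∈ FOLLOW(S). For each A -> αBβ: add FIRST(β)\{ε} to FOLLOW(B); if β nullable, add FOLLOW(A).
FOLLOW(B) = {$, c}


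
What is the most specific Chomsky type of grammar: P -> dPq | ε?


Single nonterminal LHS, but d^n q^n is not regular
Classification: Type 2 (Context-Free)


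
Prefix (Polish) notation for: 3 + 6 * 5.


'*' binds tighter: tree is (+ 3 (* 6 5))
Prefix: + 3 * 6 5


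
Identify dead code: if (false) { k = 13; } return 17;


condition is constant false, so the whole block is unreachable
Dead: 'if (false) { k = 13; }'


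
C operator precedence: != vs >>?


'>>' is shift (level 8); '!=' is equality (level 6)
Higher level binds tighter
'>>' has higher precedence than '!='


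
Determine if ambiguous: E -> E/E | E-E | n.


'n/n-n' has two parse trees (no precedence encoded between / and -)
Ambiguous


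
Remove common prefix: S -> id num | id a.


Common prefix: 'id'
Factored: S -> id S', S' -> num | a


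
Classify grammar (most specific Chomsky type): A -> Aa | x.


Left-linear: every RHS is a terminal or one nonterminal followed by a terminal
Classification: Type 3 (Regular)


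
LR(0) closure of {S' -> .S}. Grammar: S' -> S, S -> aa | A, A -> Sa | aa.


Start: S' -> .S
For each item with dot before a nonterminal B, add B -> .γ for every B-production
Closure: [S' -> .S, S -> .aa, S -> .A, A -> .Sa, A -> .aa]


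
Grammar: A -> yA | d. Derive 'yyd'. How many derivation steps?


Derivation: A => yA => yyA => yyd
Steps: 3


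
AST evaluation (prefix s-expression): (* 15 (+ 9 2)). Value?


Evaluate inner: (+ 9 2) = 11
Evaluate root: (* 15 11) = 165
Result: 165


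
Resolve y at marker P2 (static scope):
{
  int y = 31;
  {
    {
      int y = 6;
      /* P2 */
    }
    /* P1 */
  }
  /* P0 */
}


y declared in the same block as P2
y = 6


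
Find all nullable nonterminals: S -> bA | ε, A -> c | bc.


A nonterminal is nullable iff some alternative derives ε (directly, or every symbol in it is nullable)
Nullable: {S}


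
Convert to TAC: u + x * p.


Break into single-operator statements:
t1 = x * p
t2 = u + t1


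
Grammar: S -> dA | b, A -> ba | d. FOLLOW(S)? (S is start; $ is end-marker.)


$ ∈ FOLLOW(S). For each A -> αBβ: add FIRST(β)\{ε} to FOLLOW(B); if β nullable, add FOLLOW(A).
FOLLOW(S) = {$}


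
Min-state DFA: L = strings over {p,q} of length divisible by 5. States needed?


Track length mod 5: states 0..4, accept at 0
Minimal DFA: 5 states


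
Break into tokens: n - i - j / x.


Scan left to right, longest-match per lexeme
Tokens: ID(n), OP(-), ID(i), OP(-), ID(j), OP(/), ID(x)


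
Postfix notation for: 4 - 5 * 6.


* has higher precedence, evaluate 5*6 first
Postfix: 4 5 6 * -


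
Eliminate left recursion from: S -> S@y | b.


Left-recursive alternatives: S@y; non-recursive: b
Introduce S': S -> bS', S' -> @yS' | ε


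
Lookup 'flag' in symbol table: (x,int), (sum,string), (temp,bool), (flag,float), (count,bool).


Lookup 'flag' → type float


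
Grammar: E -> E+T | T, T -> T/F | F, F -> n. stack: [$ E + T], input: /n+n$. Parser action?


'/' can extend T; shift to build T -> T/F
Action: shift


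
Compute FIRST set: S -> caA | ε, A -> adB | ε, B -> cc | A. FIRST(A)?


Per alternative of A: FIRST(adB) = {a}; FIRST(ε) = {ε}
FIRST(A) = {a, ε}


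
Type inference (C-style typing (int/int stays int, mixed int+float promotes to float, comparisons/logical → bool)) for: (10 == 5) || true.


Operand types: bool || bool
Rule: logical operators take bool operands and yield bool
Result type: bool


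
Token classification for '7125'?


Pattern: digits only
Type: INTEGER_LITERAL


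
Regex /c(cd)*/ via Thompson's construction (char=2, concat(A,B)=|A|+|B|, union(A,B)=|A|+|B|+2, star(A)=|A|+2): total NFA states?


Syntax tree has 3 char leaf(s), 0 union(s), 1 star(s)
chars contribute 3×2 = 6; each union adds +2; each star adds +2
Total: 6 + 0 + 2 = 8 states


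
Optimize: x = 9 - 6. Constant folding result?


9 - 6 = 3 at compile time
Optimized: x = 3


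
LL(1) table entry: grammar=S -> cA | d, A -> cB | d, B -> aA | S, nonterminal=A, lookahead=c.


For [A, c]: 'c' ∈ FIRST(cB)
Entry: A -> cB


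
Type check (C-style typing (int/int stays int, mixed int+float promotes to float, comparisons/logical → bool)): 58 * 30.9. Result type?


Operand types: int * float
Rule: mixed int/float promotes to float; int/int stays int
Result type: float


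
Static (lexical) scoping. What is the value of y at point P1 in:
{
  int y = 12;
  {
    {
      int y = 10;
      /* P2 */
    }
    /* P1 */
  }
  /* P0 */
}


P1's block does not declare y; resolves to the enclosing declaration at depth 0
y = 12


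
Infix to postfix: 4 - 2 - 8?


Left to right (same or higher precedence on left)
Postfix: 4 2 - 8 -


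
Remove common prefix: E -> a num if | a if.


Common prefix: 'a'
Factored: E -> a E', E' -> num if | if


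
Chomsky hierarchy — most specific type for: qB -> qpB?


LHS has context (more than one symbol) and |LHS| ≤ |RHS|
Classification: Type 1 (Context-Sensitive)


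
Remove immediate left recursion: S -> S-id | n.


Left-recursive alternatives: S-id; non-recursive: n
Introduce S': S -> nS', S' -> -idS' | ε


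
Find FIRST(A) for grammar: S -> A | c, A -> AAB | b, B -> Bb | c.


Per alternative of A: FIRST(AAB) = {b}; FIRST(b) = {b}
FIRST(A) = {b}


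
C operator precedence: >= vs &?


'>=' is relational (level 7); '&' is bitwise AND (level 5)
Higher level binds tighter
'>=' has higher precedence than '&'


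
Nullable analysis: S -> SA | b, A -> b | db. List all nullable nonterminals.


A nonterminal is nullable iff some alternative derives ε (directly, or every symbol in it is nullable)
Nullable: {}


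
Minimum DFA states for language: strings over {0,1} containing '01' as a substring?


KMP-style automaton: 2 progress states + 1 absorbing accept = 3
Minimal DFA: 3 states


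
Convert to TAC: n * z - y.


Break into single-operator statements:
t1 = n * z
t2 = t1 - y


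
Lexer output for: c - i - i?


Scan left to right, longest-match per lexeme
Tokens: ID(c), OP(-), ID(i), OP(-), ID(i)


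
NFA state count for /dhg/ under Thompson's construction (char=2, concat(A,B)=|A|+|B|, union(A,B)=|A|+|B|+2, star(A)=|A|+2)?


Syntax tree has 3 char leaf(s), 0 union(s), 0 star(s)
chars contribute 3×2 = 6; each union adds +2; each star adds +2
Total: 6 + 0 + 0 = 6 states


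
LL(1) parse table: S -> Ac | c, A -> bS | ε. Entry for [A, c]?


For [A, c]: ε is nullable and 'c' ∈ FOLLOW(A)
Entry: A -> ε


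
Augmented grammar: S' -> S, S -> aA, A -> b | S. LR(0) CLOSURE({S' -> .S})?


Start: S' -> .S
For each item with dot before a nonterminal B, add B -> .γ for every B-production
Closure: [S' -> .S, S -> .aA]


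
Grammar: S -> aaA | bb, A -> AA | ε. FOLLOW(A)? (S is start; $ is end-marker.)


$ ∈ FOLLOW(S). For each A -> αBβ: add FIRST(β)\{ε} to FOLLOW(B); if β nullable, add FOLLOW(A).
FOLLOW(A) = {$}


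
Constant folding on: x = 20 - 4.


20 - 4 = 16 at compile time
Optimized: x = 16


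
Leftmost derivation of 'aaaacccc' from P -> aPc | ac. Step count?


Derivation: P => aPc => aaPcc => aaaPccc => aaaacccc
Steps: 4


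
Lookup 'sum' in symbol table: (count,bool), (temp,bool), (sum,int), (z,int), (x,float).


Lookup 'sum' → type int


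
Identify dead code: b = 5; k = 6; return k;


b is assigned but never read
Dead: 'b = 5'


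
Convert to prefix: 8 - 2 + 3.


left-to-right (same/higher precedence on left): tree is (+ (- 8 2) 3)
Prefix: + - 8 2 3


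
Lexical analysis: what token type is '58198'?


Pattern: digits only
Type: INTEGER_LITERAL


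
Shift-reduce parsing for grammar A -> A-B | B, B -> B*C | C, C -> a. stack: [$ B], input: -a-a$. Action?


lookahead ∉ {*} so B won't extend; reduce A -> B
Action: reduce (A -> B)


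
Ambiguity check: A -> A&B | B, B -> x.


precedence layered via separate nonterminal B: deterministic
Unambiguous


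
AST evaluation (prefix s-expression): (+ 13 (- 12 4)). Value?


Evaluate inner: (- 12 4) = 8
Evaluate root: (+ 13 8) = 21
Result: 21


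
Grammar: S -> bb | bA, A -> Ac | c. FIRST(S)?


Per alternative of S: FIRST(bb) = {b}; FIRST(bA) = {b}
FIRST(S) = {b}


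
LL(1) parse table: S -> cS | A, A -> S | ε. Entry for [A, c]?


For [A, c]: 'c' ∈ FIRST(S)
Entry: A -> S


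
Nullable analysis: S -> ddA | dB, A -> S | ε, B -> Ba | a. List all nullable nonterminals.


A nonterminal is nullable iff some alternative derives ε (directly, or every symbol in it is nullable)
Nullable: {A}


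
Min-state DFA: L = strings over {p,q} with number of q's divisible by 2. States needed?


Track (count of q) mod 2: states 0..1, accept at 0
Minimal DFA: 2 states


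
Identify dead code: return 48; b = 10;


statement follows a return and is unreachable
Dead: 'b = 10'


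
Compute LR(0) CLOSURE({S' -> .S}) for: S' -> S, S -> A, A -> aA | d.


Start: S' -> .S
For each item with dot before a nonterminal B, add B -> .γ for every B-production
Closure: [S' -> .S, S -> .A, A -> .aA, A -> .d]


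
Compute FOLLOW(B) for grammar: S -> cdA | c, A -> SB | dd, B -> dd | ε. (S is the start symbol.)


$ ∈ FOLLOW(S). For each A -> αBβ: add FIRST(β)\{ε} to FOLLOW(B); if β nullable, add FOLLOW(A).
FOLLOW(B) = {$, d}


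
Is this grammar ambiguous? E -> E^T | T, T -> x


precedence layered via separate nonterminal T: deterministic
Unambiguous


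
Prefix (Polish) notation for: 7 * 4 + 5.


left-to-right (same/higher precedence on left): tree is (+ (* 7 4) 5)
Prefix: + * 7 4 5


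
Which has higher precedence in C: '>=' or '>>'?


'>>' is shift (level 8); '>=' is relational (level 7)
Higher level binds tighter
'>>' has higher precedence than '>='


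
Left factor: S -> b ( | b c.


Common prefix: 'b'
Factored: S -> b S', S' -> ( | c


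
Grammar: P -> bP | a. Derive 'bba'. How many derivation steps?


Derivation: P => bP => bbP => bba
Steps: 3


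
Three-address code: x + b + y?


Break into single-operator statements:
t1 = x + b
t2 = t1 + y


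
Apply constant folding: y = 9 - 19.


9 - 19 = -10 at compile time
Optimized: y = -10


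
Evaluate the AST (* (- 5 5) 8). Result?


Evaluate inner: (- 5 5) = 0
Evaluate root: (* 0 8) = 0
Result: 0


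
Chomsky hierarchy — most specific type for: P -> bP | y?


Right-linear: every RHS is a terminal or a terminal followed by one nonterminal
Classification: Type 3 (Regular)


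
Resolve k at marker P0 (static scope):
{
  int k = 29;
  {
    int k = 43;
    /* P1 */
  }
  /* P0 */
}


k declared in the same block as P0
k = 29


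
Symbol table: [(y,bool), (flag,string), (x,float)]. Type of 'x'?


Lookup 'x' → type float


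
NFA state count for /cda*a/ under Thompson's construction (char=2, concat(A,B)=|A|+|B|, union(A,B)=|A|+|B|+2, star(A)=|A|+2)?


Syntax tree has 4 char leaf(s), 0 union(s), 1 star(s)
chars contribute 4×2 = 8; each union adds +2; each star adds +2
Total: 8 + 0 + 2 = 10 states


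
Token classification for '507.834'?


Pattern: digits with a decimal point
Type: FLOAT_LITERAL


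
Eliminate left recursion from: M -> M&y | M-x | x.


Left-recursive alternatives: M&y, M-x; non-recursive: x
Introduce M': M -> xM', M' -> &yM' | -xM' | ε


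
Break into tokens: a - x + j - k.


Scan left to right, longest-match per lexeme
Tokens: ID(a), OP(-), ID(x), OP(+), ID(j), OP(-), ID(k)


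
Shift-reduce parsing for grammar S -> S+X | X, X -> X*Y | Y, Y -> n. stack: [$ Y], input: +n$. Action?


'Y' (not preceded by X*) is the handle for X -> Y
Action: reduce (X -> Y)


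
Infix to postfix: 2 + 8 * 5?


* has higher precedence, evaluate 8*5 first
Postfix: 2 8 5 * +


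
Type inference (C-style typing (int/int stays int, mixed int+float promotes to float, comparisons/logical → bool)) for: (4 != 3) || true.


Operand types: bool || bool
Rule: logical operators take bool operands and yield bool
Result type: bool


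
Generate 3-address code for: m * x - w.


Break into single-operator statements:
t1 = m * x
t2 = t1 - w


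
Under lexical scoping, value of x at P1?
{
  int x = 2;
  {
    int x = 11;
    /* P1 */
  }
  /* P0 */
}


x declared in the same block as P1
x = 11


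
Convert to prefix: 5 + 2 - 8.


left-to-right (same/higher precedence on left): tree is (- (+ 5 2) 8)
Prefix: - + 5 2 8


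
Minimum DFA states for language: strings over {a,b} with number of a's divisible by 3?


Track (count of a) mod 3: states 0..2, accept at 0
Minimal DFA: 3 states


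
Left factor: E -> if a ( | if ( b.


Common prefix: 'if'
Factored: E -> if E', E' -> a ( | ( b


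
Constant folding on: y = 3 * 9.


3 * 9 = 27 at compile time
Optimized: y = 27


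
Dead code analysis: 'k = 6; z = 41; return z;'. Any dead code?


k is assigned but never read
Dead: 'k = 6'


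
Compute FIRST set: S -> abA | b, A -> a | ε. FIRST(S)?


Per alternative of S: FIRST(abA) = {a}; FIRST(b) = {b}
FIRST(S) = {a, b}


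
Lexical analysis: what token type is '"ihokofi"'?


Pattern: double-quoted sequence
Type: STRING_LITERAL


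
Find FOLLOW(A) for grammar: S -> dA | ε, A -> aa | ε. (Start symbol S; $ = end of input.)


$ ∈ FOLLOW(S). For each A -> αBβ: add FIRST(β)\{ε} to FOLLOW(B); if β nullable, add FOLLOW(A).
FOLLOW(A) = {$}


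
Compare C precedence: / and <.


'/' is multiplicative (level 10); '<' is relational (level 7)
Higher level binds tighter
'/' has higher precedence than '<'


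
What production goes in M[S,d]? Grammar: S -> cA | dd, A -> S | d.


For [S, d]: 'd' ∈ FIRST(dd)
Entry: S -> dd


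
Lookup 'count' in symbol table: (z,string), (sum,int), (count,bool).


Lookup 'count' → type bool


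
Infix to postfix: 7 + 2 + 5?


Left to right (same or higher precedence on left)
Postfix: 7 2 + 5 +


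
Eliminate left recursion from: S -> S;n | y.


Left-recursive alternatives: S;n; non-recursive: y
Introduce S': S -> yS', S' -> ;nS' | ε


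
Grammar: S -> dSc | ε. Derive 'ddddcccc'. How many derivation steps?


Derivation: S => dSc => ddScc => dddSccc => ddddScccc => ddddcccc
Steps: 5


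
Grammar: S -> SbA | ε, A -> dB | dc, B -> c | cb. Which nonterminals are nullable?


A nonterminal is nullable iff some alternative derives ε (directly, or every symbol in it is nullable)
Nullable: {S}


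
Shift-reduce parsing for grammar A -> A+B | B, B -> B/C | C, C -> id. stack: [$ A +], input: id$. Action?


no handle ('A+' is not any RHS); shift 'id'
Action: shift


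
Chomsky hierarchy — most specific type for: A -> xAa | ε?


Single nonterminal LHS, but x^n a^n is not regular
Classification: Type 2 (Context-Free)


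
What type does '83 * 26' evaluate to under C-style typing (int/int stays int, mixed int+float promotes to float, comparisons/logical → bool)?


Operand types: int * int
Rule: mixed int/float promotes to float; int/int stays int
Result type: int


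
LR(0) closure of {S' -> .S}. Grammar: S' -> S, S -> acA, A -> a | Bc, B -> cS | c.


Start: S' -> .S
For each item with dot before a nonterminal B, add B -> .γ for every B-production
Closure: [S' -> .S, S -> .acA]


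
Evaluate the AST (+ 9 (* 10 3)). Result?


Evaluate inner: (* 10 3) = 30
Evaluate root: (+ 9 30) = 39
Result: 39


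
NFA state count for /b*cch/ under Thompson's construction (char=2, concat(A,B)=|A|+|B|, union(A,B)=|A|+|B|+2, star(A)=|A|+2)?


Syntax tree has 4 char leaf(s), 0 union(s), 1 star(s)
chars contribute 4×2 = 8; each union adds +2; each star adds +2
Total: 8 + 0 + 2 = 10 states


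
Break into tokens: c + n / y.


Scan left to right, longest-match per lexeme
Tokens: ID(c), OP(+), ID(n), OP(/), ID(y)


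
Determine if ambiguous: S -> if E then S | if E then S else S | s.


dangling else: 'if E then if E then s else s' parses two ways
Ambiguous


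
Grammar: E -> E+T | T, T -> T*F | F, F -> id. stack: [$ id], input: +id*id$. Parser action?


'id' on top is the handle for F -> id
Action: reduce (F -> id)


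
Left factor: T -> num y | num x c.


Common prefix: 'num'
Factored: T -> num T', T' -> y | x c


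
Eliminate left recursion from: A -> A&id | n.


Left-recursive alternatives: A&id; non-recursive: n
Introduce A': A -> nA', A' -> &idA' | ε


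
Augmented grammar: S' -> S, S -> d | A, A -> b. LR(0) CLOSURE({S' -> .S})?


Start: S' -> .S
For each item with dot before a nonterminal B, add B -> .γ for every B-production
Closure: [S' -> .S, S -> .d, S -> .A, A -> .b]


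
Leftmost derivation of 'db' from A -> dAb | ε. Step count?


Derivation: A => dAb => db
Steps: 2


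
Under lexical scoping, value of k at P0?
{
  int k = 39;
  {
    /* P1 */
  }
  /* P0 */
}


k declared in the same block as P0
k = 39


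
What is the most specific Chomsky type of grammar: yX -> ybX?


LHS has context (more than one symbol) and |LHS| ≤ |RHS|
Classification: Type 1 (Context-Sensitive)


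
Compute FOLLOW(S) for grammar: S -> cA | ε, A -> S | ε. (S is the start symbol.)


$ ∈ FOLLOW(S). For each A -> αBβ: add FIRST(β)\{ε} to FOLLOW(B); if β nullable, add FOLLOW(A).
FOLLOW(S) = {$}


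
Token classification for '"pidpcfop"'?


Pattern: double-quoted sequence
Type: STRING_LITERAL


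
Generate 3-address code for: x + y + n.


Break into single-operator statements:
t1 = x + y
t2 = t1 + n


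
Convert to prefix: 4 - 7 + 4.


left-to-right (same/higher precedence on left): tree is (+ (- 4 7) 4)
Prefix: + - 4 7 4


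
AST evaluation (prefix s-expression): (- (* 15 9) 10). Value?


Evaluate inner: (* 15 9) = 135
Evaluate root: (- 135 10) = 125
Result: 125


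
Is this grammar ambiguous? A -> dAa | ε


balanced d^n…a^n: each string has a unique parse
Unambiguous


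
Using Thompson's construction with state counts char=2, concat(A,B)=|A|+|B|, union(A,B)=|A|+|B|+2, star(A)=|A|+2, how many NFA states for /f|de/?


Syntax tree has 3 char leaf(s), 1 union(s), 0 star(s)
chars contribute 3×2 = 6; each union adds +2; each star adds +2
Total: 6 + 2 + 0 = 8 states


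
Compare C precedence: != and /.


'/' is multiplicative (level 10); '!=' is equality (level 6)
Higher level binds tighter
'/' has higher precedence than '!='


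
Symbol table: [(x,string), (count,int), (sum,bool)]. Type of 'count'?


Lookup 'count' → type int


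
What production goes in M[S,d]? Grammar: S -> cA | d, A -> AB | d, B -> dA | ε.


For [S, d]: 'd' ∈ FIRST(d)
Entry: S -> d


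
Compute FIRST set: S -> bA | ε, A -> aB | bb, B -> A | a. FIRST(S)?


Per alternative of S: FIRST(bA) = {b}; FIRST(ε) = {ε}
FIRST(S) = {b, ε}


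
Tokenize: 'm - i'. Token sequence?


Scan left to right, longest-match per lexeme
Tokens: ID(m), OP(-), ID(i)


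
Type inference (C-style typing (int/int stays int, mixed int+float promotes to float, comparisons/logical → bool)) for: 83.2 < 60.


Operand types: float < int
Rule: comparison yields bool
Result type: bool


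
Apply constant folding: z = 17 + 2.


17 + 2 = 19 at compile time
Optimized: z = 19


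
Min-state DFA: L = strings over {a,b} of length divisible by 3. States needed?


Track length mod 3: states 0..2, accept at 0
Minimal DFA: 3 states


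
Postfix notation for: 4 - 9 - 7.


Left to right (same or higher precedence on left)
Postfix: 4 9 - 7 -


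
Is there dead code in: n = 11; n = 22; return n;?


first assignment to n is overwritten before any read
Dead: 'n = 11'


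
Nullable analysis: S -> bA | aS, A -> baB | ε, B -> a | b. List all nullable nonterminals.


A nonterminal is nullable iff some alternative derives ε (directly, or every symbol in it is nullable)
Nullable: {A}


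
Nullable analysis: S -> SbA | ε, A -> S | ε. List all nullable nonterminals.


A nonterminal is nullable iff some alternative derives ε (directly, or every symbol in it is nullable)
Nullable: {A, S}


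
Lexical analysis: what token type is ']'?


Pattern: delimiter/punctuation
Type: PUNCTUATION


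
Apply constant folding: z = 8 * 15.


8 * 15 = 120 at compile time
Optimized: z = 120


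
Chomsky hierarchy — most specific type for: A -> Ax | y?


Left-linear: every RHS is a terminal or one nonterminal followed by a terminal
Classification: Type 3 (Regular)


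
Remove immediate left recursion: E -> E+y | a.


Left-recursive alternatives: E+y; non-recursive: a
Introduce E': E -> aE', E' -> +yE' | ε


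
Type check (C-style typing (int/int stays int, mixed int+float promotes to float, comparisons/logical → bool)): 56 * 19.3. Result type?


Operand types: int * float
Rule: mixed int/float promotes to float; int/int stays int
Result type: float


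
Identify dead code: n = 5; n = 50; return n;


first assignment to n is overwritten before any read
Dead: 'n = 5'


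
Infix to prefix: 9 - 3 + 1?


left-to-right (same/higher precedence on left): tree is (+ (- 9 3) 1)
Prefix: + - 9 3 1


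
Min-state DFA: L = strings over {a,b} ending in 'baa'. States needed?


Track the longest suffix of input matching a prefix of 'baa': 4 classes (prefixes of length 0..3)
Minimal DFA: 4 states


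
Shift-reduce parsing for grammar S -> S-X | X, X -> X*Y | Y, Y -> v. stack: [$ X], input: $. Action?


lookahead ∉ {*} so X won't extend; reduce S -> X
Action: reduce (S -> X)


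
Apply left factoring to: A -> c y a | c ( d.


Common prefix: 'c'
Factored: A -> c A', A' -> y a | ( d


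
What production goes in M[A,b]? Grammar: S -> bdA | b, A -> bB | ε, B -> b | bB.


For [A, b]: 'b' ∈ FIRST(bB)
Entry: A -> bB


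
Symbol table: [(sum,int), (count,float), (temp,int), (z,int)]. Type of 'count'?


Lookup 'count' → type float


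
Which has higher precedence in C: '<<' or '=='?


'<<' is shift (level 8); '==' is equality (level 6)
Higher level binds tighter
'<<' has higher precedence than '=='


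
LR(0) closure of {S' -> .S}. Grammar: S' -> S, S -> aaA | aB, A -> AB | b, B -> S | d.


Start: S' -> .S
For each item with dot before a nonterminal B, add B -> .γ for every B-production
Closure: [S' -> .S, S -> .aaA, S -> .aB]


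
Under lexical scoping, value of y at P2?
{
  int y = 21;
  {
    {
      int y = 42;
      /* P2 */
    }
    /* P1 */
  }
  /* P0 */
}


y declared in the same block as P2
y = 42


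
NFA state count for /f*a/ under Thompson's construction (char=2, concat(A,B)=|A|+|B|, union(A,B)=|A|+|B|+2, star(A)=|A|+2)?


Syntax tree has 2 char leaf(s), 0 union(s), 1 star(s)
chars contribute 2×2 = 4; each union adds +2; each star adds +2
Total: 4 + 0 + 2 = 6 states


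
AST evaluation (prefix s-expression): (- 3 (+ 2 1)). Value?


Evaluate inner: (+ 2 1) = 3
Evaluate root: (- 3 3) = 0
Result: 0


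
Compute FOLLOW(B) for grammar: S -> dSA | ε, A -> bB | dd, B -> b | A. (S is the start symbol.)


$ ∈ FOLLOW(S). For each A -> αBβ: add FIRST(β)\{ε} to FOLLOW(B); if β nullable, add FOLLOW(A).
FOLLOW(B) = {$, b, d}


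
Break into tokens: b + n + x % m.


Scan left to right, longest-match per lexeme
Tokens: ID(b), OP(+), ID(n), OP(+), ID(x), OP(%), ID(m)


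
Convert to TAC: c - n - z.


Break into single-operator statements:
t1 = c - n
t2 = t1 - z


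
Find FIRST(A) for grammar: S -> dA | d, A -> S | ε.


Per alternative of A: FIRST(S) = {d}; FIRST(ε) = {ε}
FIRST(A) = {d, ε}


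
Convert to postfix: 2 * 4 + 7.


Left to right (same or higher precedence on left)
Postfix: 2 4 * 7 +


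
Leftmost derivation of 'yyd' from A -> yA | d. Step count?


Derivation: A => yA => yyA => yyd
Steps: 3


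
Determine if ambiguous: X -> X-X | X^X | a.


'a-a^a' has two parse trees (no precedence encoded between - and ^)
Ambiguous


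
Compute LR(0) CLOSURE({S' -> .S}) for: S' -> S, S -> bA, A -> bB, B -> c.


Start: S' -> .S
For each item with dot before a nonterminal B, add B -> .γ for every B-production
Closure: [S' -> .S, S -> .bA]


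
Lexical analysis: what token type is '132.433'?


Pattern: digits with a decimal point
Type: FLOAT_LITERAL


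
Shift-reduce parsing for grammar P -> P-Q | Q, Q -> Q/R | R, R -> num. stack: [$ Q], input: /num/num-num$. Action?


shift '/' to continue Q -> Q/R
Action: shift


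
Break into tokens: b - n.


Scan left to right, longest-match per lexeme
Tokens: ID(b), OP(-), ID(n)


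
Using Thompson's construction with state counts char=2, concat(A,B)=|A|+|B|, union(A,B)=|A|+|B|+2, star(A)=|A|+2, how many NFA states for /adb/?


Syntax tree has 3 char leaf(s), 0 union(s), 0 star(s)
chars contribute 3×2 = 6; each union adds +2; each star adds +2
Total: 6 + 0 + 0 = 6 states


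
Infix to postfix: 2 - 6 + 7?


Left to right (same or higher precedence on left)
Postfix: 2 6 - 7 +


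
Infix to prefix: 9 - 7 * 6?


'*' binds tighter: tree is (- 9 (* 7 6))
Prefix: - 9 * 7 6


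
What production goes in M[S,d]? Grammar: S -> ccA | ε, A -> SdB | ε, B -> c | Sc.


For [S, d]: ε is nullable and 'd' ∈ FOLLOW(S)
Entry: S -> ε


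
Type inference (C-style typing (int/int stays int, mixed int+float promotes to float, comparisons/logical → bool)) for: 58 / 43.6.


Operand types: int / float
Rule: mixed int/float promotes to float; int/int stays int
Result type: float


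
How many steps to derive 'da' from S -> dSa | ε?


Derivation: S => dSa => da
Steps: 2


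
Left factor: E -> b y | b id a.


Common prefix: 'b'
Factored: E -> b E', E' -> y | id a


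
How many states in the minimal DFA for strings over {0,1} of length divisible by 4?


Track length mod 4: states 0..3, accept at 0
Minimal DFA: 4 states


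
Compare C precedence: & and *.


'*' is multiplicative (level 10); '&' is bitwise AND (level 5)
Higher level binds tighter
'*' has higher precedence than '&'


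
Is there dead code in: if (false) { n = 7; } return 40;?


condition is constant false, so the whole block is unreachable
Dead: 'if (false) { n = 7; }'


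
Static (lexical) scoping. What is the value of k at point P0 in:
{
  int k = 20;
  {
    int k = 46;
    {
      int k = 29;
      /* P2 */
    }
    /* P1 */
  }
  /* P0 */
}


k declared in the same block as P0
k = 20


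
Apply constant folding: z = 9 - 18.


9 - 18 = -9 at compile time
Optimized: z = -9


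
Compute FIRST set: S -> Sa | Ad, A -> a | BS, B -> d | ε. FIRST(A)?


Per alternative of A: FIRST(a) = {a}; FIRST(BS) = {a, d}
FIRST(A) = {a, d}


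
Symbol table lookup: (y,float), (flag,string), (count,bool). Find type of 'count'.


Lookup 'count' → type bool


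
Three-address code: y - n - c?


Break into single-operator statements:
t1 = y - n
t2 = t1 - c


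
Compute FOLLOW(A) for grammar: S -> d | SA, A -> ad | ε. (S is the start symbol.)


$ ∈ FOLLOW(S). For each A -> αBβ: add FIRST(β)\{ε} to FOLLOW(B); if β nullable, add FOLLOW(A).
FOLLOW(A) = {$, a}


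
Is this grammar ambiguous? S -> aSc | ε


balanced a^n…c^n: each string has a unique parse
Unambiguous


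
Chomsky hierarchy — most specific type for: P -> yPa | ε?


Single nonterminal LHS, but y^n a^n is not regular
Classification: Type 2 (Context-Free)


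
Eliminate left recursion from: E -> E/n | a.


Left-recursive alternatives: E/n; non-recursive: a
Introduce E': E -> aE', E' -> /nE' | ε


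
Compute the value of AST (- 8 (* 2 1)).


Evaluate inner: (* 2 1) = 2
Evaluate root: (- 8 2) = 6
Result: 6


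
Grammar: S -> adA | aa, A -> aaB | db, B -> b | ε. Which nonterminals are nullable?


A nonterminal is nullable iff some alternative derives ε (directly, or every symbol in it is nullable)
Nullable: {B}


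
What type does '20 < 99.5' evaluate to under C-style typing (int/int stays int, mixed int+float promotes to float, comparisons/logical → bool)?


Operand types: int < float
Rule: comparison yields bool
Result type: bool


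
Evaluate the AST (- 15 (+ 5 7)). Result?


Evaluate inner: (+ 5 7) = 12
Evaluate root: (- 15 12) = 3
Result: 3


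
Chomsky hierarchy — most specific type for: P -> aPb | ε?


Single nonterminal LHS, but a^n b^n is not regular
Classification: Type 2 (Context-Free)


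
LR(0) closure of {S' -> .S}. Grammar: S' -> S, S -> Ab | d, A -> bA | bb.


Start: S' -> .S
For each item with dot before a nonterminal B, add B -> .γ for every B-production
Closure: [S' -> .S, S -> .Ab, S -> .d, A -> .bA, A -> .bb]


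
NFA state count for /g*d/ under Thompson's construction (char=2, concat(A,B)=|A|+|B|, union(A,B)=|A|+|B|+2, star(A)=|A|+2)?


Syntax tree has 2 char leaf(s), 0 union(s), 1 star(s)
chars contribute 2×2 = 4; each union adds +2; each star adds +2
Total: 4 + 0 + 2 = 6 states


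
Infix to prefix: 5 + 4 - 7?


left-to-right (same/higher precedence on left): tree is (- (+ 5 4) 7)
Prefix: - + 5 4 7


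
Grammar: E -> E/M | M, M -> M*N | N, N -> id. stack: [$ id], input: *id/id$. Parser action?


'id' on top is the handle for N -> id
Action: reduce (N -> id)


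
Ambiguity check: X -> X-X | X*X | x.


'x-x*x' has two parse trees (no precedence encoded between - and *)
Ambiguous


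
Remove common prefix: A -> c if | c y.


Common prefix: 'c'
Factored: A -> c A', A' -> if | y


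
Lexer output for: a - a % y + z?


Scan left to right, longest-match per lexeme
Tokens: ID(a), OP(-), ID(a), OP(%), ID(y), OP(+), ID(z)


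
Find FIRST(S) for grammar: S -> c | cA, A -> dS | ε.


Per alternative of S: FIRST(c) = {c}; FIRST(cA) = {c}
FIRST(S) = {c}


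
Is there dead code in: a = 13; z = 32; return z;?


a is assigned but never read
Dead: 'a = 13'


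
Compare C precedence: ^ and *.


'*' is multiplicative (level 10); '^' is bitwise XOR (level 4)
Higher level binds tighter
'*' has higher precedence than '^'


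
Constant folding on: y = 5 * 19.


5 * 19 = 95 at compile time
Optimized: y = 95


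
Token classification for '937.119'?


Pattern: digits with a decimal point
Type: FLOAT_LITERAL


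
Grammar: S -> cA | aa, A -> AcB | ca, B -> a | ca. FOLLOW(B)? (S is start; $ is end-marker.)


$ ∈ FOLLOW(S). For each A -> αBβ: add FIRST(β)\{ε} to FOLLOW(B); if β nullable, add FOLLOW(A).
FOLLOW(B) = {$, c}


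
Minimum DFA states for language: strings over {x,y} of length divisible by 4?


Track length mod 4: states 0..3, accept at 0
Minimal DFA: 4 states


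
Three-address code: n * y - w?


Break into single-operator statements:
t1 = n * y
t2 = t1 - w


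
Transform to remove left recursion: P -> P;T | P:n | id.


Left-recursive alternatives: P;T, P:n; non-recursive: id
Introduce P': P -> idP', P' -> ;TP' | :nP' | ε


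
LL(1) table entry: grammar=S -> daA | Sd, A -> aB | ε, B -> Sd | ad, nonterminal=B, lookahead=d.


For [B, d]: 'd' ∈ FIRST(Sd)
Entry: B -> Sd


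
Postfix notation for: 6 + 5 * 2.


* has higher precedence, evaluate 5*2 first
Postfix: 6 5 2 * +


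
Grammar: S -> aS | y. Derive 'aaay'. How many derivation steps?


Derivation: S => aS => aaS => aaaS => aaay
Steps: 4


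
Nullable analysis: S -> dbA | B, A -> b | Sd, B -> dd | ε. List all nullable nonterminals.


A nonterminal is nullable iff some alternative derives ε (directly, or every symbol in it is nullable)
Nullable: {B, S}


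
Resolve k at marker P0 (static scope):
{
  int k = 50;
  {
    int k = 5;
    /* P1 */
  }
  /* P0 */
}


k declared in the same block as P0
k = 50


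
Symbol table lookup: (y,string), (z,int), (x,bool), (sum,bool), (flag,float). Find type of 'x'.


Lookup 'x' → type bool


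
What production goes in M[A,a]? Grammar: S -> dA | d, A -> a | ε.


For [A, a]: 'a' ∈ FIRST(a)
Entry: A -> a


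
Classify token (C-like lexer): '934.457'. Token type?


Pattern: digits with a decimal point
Type: FLOAT_LITERAL


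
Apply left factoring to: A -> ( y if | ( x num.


Common prefix: '('
Factored: A -> ( A', A' -> y if | x num


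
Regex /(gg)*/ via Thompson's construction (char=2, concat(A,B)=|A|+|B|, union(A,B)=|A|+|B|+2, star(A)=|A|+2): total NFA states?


Syntax tree has 2 char leaf(s), 0 union(s), 1 star(s)
chars contribute 2×2 = 4; each union adds +2; each star adds +2
Total: 4 + 0 + 2 = 6 states


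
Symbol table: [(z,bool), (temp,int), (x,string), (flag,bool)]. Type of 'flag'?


Lookup 'flag' → type bool


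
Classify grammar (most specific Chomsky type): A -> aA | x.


Right-linear: every RHS is a terminal or a terminal followed by one nonterminal
Classification: Type 3 (Regular)


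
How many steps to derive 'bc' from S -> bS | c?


Derivation: S => bS => bc
Steps: 2


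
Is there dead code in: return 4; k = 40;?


statement follows a return and is unreachable
Dead: 'k = 40'


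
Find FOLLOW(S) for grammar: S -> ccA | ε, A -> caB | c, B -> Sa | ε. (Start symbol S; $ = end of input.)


$ ∈ FOLLOW(S). For each A -> αBβ: add FIRST(β)\{ε} to FOLLOW(B); if β nullable, add FOLLOW(A).
FOLLOW(S) = {$, a}


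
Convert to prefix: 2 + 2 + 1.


left-to-right (same/higher precedence on left): tree is (+ (+ 2 2) 1)
Prefix: + + 2 2 1


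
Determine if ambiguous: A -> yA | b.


right-linear, alternatives start with distinct terminals 'y' vs 'b': unique leftmost derivation
Unambiguous


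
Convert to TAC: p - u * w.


Break into single-operator statements:
t1 = u * w
t2 = p - t1


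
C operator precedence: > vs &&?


'>' is relational (level 7); '&&' is logical AND (level 2)
Higher level binds tighter
'>' has higher precedence than '&&'


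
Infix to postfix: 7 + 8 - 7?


Left to right (same or higher precedence on left)
Postfix: 7 8 + 7 -


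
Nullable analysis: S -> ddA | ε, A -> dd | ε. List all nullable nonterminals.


A nonterminal is nullable iff some alternative derives ε (directly, or every symbol in it is nullable)
Nullable: {A, S}


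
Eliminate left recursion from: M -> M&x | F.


Left-recursive alternatives: M&x; non-recursive: F
Introduce M': M -> FM', M' -> &xM' | ε


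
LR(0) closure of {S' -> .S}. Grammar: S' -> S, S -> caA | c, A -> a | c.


Start: S' -> .S
For each item with dot before a nonterminal B, add B -> .γ for every B-production
Closure: [S' -> .S, S -> .caA, S -> .c]


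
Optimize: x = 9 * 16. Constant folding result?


9 * 16 = 144 at compile time
Optimized: x = 144


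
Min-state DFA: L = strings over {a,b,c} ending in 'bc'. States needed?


Track the longest suffix of input matching a prefix of 'bc': 3 classes (prefixes of length 0..2)
Minimal DFA: 3 states


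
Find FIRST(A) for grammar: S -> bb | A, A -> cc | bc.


Per alternative of A: FIRST(cc) = {c}; FIRST(bc) = {b}
FIRST(A) = {b, c}


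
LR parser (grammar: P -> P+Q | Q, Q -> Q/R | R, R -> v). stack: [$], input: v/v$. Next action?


no handle on stack; shift 'v'
Action: shift


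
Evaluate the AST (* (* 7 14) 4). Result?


Evaluate inner: (* 7 14) = 98
Evaluate root: (* 98 4) = 392
Result: 392
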